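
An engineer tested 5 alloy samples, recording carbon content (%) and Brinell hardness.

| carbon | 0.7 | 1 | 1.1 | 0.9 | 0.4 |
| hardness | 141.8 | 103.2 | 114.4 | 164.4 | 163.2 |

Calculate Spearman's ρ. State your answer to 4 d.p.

Rank carbon: 2, 4, 5, 3, 1
Rank hardness: 3, 1, 2, 5, 4
d = rank(carbon) − rank(hardness): -1, 3, 3, -2, -3; Σd² = 32
ρ = 1 − 6Σd² / [n(n²−1)] = 1 − 6×32 / (5×24) = 1 − 192/120 ≈ -0.6000

-0.6000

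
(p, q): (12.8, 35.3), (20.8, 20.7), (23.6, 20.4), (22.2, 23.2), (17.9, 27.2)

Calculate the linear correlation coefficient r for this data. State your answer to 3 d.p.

-0.961

n = 5, Σp = 97.3, Σq = 126.8, Σp² = 1966.69, Σq² = 3368.82, Σpq = 2365.76
nΣpq − ΣpΣq = 11828.8 − 12337.64 = -508.84
nΣp² − (Σp)² = 9833.45 − 9467.29 = 366.16; nΣq² − (Σq)² = 16844.1 − 16078.24 = 765.86
r = -508.84 / √(366.16 × 765.86) = -508.84 / 529.5539 ≈ -0.961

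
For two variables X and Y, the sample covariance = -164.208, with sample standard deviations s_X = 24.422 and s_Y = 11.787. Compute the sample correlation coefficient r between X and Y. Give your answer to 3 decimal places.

r = Cov(X,Y) / (s_X · s_Y) = -164.208 / (24.422 × 11.787)
  = -164.208 / 287.8621 ≈ -0.570

-0.570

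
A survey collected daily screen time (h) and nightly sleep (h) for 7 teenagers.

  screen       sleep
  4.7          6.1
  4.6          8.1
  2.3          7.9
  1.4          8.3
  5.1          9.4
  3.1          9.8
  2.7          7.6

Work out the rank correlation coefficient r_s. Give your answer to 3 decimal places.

Rank screen: 6, 5, 2, 1, 7, 4, 3
Rank sleep: 1, 4, 3, 5, 6, 7, 2
d = rank(screen) − rank(sleep): 5, 1, -1, -4, 1, -3, 1; Σd² = 54
ρ = 1 − 6Σd² / [n(n²−1)] = 1 − 6×54 / (7×48) = 1 − 324/336 ≈ 0.036

0.036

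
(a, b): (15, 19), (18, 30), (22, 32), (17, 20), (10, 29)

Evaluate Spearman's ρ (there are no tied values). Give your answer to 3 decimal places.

Rank a: 2, 4, 5, 3, 1
Rank b: 1, 4, 5, 2, 3
d = rank(a) − rank(b): 1, 0, 0, 1, -2; Σd² = 6
ρ = 1 − 6Σd² / [n(n²−1)] = 1 − 6×6 / (5×24) = 1 − 36/120 ≈ 0.700

0.700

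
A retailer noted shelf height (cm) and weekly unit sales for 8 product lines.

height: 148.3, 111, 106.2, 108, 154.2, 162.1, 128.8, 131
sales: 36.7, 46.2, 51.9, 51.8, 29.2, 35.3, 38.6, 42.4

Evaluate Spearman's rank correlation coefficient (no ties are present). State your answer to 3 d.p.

Rank height: 6, 3, 1, 2, 7, 8, 4, 5
Rank sales: 3, 6, 8, 7, 1, 2, 4, 5
d = rank(height) − rank(sales): 3, -3, -7, -5, 6, 6, 0, 0; Σd² = 164
ρ = 1 − 6Σd² / [n(n²−1)] = 1 − 6×164 / (8×63) = 1 − 984/504 ≈ -0.952

-0.952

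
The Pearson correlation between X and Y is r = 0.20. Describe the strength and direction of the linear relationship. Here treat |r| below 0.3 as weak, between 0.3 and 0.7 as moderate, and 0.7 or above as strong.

r = 0.20 > 0 so the relationship is positive.
|r| = 0.20, which falls in the weak range.

weak positive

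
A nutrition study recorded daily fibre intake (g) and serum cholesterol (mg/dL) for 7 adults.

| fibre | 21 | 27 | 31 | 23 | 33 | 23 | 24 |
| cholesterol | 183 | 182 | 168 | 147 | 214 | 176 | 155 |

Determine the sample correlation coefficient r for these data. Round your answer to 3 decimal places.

0.551

n = 7, Σx = 182, Σy = 1225, Σx² = 4854, Σy² = 217243, Σxy = 32176
nΣxy − ΣxΣy = 225232 − 222950 = 2282
nΣx² − (Σx)² = 33978 − 33124 = 854; nΣy² − (Σy)² = 1520701 − 1500625 = 20076
r = 2282 / √(854 × 20076) = 2282 / 4140.6405 ≈ 0.551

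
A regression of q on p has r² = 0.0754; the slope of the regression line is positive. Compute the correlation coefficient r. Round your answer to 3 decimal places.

|r| = √0.0754 = 0.275
The association is positive, so r = 0.275.

0.275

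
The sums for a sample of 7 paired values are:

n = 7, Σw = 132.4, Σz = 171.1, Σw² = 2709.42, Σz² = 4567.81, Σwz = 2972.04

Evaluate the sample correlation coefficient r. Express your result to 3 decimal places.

r = (nΣwz − ΣwΣz) / √[(nΣw² − (Σw)²)(nΣz² − (Σz)²)]
Numerator: 7×2972.04 − 132.4×171.1 = -1849.36
Denominator: √[(18965.94 − 17529.76)(31974.67 − 29275.21)] = √[1436.18 × 2699.46] = 1968.9872
r = -1849.36 / 1968.9872 ≈ -0.939

-0.939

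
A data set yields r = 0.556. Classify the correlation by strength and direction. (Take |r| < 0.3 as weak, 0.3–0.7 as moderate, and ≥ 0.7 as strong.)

moderate positive

r = 0.556 > 0 so the relationship is positive.
|r| = 0.556, which falls in the moderate range.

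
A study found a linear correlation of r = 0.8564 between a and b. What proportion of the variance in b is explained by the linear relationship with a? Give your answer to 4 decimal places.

0.7334

r² = (0.8564)² = 0.7334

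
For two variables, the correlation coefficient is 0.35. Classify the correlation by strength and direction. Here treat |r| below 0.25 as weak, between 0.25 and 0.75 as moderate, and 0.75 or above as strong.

r = 0.35 > 0 so the relationship is positive.
|r| = 0.35, which falls in the moderate range.

moderate positive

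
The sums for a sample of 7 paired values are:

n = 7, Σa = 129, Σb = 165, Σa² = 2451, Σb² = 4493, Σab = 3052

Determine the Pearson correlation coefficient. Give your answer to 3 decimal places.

0.053

r = (nΣab − ΣaΣb) / √[(nΣa² − (Σa)²)(nΣb² − (Σb)²)]
Numerator: 7×3052 − 129×165 = 79
Denominator: √[(17157 − 16641)(31451 − 27225)] = √[516 × 4226] = 1476.6909
r = 79 / 1476.6909 ≈ 0.053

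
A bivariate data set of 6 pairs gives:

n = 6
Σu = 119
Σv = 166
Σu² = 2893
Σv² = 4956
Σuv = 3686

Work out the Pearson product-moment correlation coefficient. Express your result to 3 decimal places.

r = (nΣuv − ΣuΣv) / √[(nΣu² − (Σu)²)(nΣv² − (Σv)²)]
Numerator: 6×3686 − 119×166 = 2362
Denominator: √[(17358 − 14161)(29736 − 27556)] = √[3197 × 2180] = 2639.9735
r = 2362 / 2639.9735 ≈ 0.895

0.895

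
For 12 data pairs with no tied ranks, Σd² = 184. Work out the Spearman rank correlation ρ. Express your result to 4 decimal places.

ρ = 1 − 6Σd² / [n(n²−1)] = 1 − 6×184 / (12×143)
  = 1 − 1104/1716 = 1 − 0.64336 ≈ 0.3566

0.3566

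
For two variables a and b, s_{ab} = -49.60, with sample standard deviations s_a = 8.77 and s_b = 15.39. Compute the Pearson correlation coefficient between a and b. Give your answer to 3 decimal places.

-0.367

r = Cov(a,b) / (s_a · s_b) = -49.60 / (8.77 × 15.39)
  = -49.60 / 134.9703 ≈ -0.367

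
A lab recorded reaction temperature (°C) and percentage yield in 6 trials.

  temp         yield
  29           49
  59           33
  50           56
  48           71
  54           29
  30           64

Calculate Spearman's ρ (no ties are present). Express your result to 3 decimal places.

-0.543

Rank temp: 1, 6, 4, 3, 5, 2
Rank yield: 3, 2, 4, 6, 1, 5
d = rank(temp) − rank(yield): -2, 4, 0, -3, 4, -3; Σd² = 54
ρ = 1 − 6Σd² / [n(n²−1)] = 1 − 6×54 / (6×35) = 1 − 324/210 ≈ -0.543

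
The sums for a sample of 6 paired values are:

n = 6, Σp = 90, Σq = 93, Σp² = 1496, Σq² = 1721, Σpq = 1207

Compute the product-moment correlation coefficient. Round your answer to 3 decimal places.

r = (nΣpq − ΣpΣq) / √[(nΣp² − (Σp)²)(nΣq² − (Σq)²)]
Numerator: 6×1207 − 90×93 = -1128
Denominator: √[(8976 − 8100)(10326 − 8649)] = √[876 × 1677] = 1212.0446
r = -1128 / 1212.0446 ≈ -0.931

-0.931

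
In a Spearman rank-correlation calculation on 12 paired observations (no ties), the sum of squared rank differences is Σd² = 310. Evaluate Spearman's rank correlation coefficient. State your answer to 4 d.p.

ρ = 1 − 6Σd² / [n(n²−1)] = 1 − 6×310 / (12×143)
  = 1 − 1860/1716 = 1 − 1.08392 ≈ -0.0839

-0.0839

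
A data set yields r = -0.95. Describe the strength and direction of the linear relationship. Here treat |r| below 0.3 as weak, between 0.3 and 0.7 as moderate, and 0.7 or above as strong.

strong negative

r = -0.95 < 0 so the relationship is negative.
|r| = 0.95, which falls in the strong range.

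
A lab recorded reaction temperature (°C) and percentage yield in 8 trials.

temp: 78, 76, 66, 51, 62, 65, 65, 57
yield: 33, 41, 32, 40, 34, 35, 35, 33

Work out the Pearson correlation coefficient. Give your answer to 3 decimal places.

n = 8, Σx = 520, Σy = 283, Σx² = 34360, Σy² = 10089, Σxy = 18381
nΣxy − ΣxΣy = 147048 − 147160 = -112
nΣx² − (Σx)² = 274880 − 270400 = 4480; nΣy² − (Σy)² = 80712 − 80089 = 623
r = -112 / √(4480 × 623) = -112 / 1670.6406 ≈ -0.067

-0.067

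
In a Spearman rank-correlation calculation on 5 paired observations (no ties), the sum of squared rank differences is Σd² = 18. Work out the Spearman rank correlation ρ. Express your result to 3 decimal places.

ρ = 1 − 6Σd² / [n(n²−1)] = 1 − 6×18 / (5×24)
  = 1 − 108/120 = 1 − 0.9000 ≈ 0.100

0.100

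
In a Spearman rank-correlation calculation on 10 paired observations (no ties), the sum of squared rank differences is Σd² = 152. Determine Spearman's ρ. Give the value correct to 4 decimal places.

ρ = 1 − 6Σd² / [n(n²−1)] = 1 − 6×152 / (10×99)
  = 1 − 912/990 = 1 − 0.92121 ≈ 0.0788

0.0788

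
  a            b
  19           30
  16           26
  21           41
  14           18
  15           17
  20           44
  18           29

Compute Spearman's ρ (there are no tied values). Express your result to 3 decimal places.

Rank a: 5, 3, 7, 1, 2, 6, 4
Rank b: 5, 3, 6, 2, 1, 7, 4
d = rank(a) − rank(b): 0, 0, 1, -1, 1, -1, 0; Σd² = 4
ρ = 1 − 6Σd² / [n(n²−1)] = 1 − 6×4 / (7×48) = 1 − 24/336 ≈ 0.929

0.929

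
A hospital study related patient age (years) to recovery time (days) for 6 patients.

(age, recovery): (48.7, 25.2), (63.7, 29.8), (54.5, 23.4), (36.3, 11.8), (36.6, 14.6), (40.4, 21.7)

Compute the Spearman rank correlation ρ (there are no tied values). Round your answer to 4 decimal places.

Rank age: 4, 6, 5, 1, 2, 3
Rank recovery: 5, 6, 4, 1, 2, 3
d = rank(age) − rank(recovery): -1, 0, 1, 0, 0, 0; Σd² = 2
ρ = 1 − 6Σd² / [n(n²−1)] = 1 − 6×2 / (6×35) = 1 − 12/210 ≈ 0.9429

0.9429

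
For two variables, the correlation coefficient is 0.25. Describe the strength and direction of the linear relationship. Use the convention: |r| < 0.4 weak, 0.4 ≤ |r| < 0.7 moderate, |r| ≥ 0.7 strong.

weak positive

r = 0.25 > 0 so the relationship is positive.
|r| = 0.25, which falls in the weak range.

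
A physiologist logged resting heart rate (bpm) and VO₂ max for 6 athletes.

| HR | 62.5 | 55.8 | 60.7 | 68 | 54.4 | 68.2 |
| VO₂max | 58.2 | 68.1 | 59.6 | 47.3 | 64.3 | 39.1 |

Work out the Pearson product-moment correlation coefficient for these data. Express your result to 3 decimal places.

n = 6, Σx = 369.6, Σy = 336.6, Σx² = 22938.98, Σy² = 19477.6, Σxy = 20436.14
nΣxy − ΣxΣy = 122616.84 − 124407.36 = -1790.52
nΣx² − (Σx)² = 137633.88 − 136604.16 = 1029.72; nΣy² − (Σy)² = 116865.6 − 113299.56 = 3566.04
r = -1790.52 / √(1029.72 × 3566.04) = -1790.52 / 1916.2523 ≈ -0.934

-0.934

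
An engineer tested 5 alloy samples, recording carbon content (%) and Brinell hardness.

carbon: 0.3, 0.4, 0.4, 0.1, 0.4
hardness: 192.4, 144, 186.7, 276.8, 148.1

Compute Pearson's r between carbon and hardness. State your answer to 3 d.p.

n = 5, Σx = 1.6, Σy = 948, Σx² = 0.58, Σy² = 191162.5, Σxy = 276.92
nΣxy − ΣxΣy = 1384.6 − 1516.8 = -132.2
nΣx² − (Σx)² = 2.9 − 2.56 = 0.34; nΣy² − (Σy)² = 955812.5 − 898704 = 57108.5
r = -132.2 / √(0.34 × 57108.5) = -132.2 / 139.3445 ≈ -0.949

-0.949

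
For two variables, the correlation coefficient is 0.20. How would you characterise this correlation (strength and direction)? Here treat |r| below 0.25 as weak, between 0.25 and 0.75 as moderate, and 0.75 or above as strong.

r = 0.20 > 0 so the relationship is positive.
|r| = 0.20, which falls in the weak range.

weak positive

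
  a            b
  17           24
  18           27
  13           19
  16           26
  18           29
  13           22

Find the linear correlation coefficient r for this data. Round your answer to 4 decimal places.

n = 6, Σa = 95, Σb = 147, Σa² = 1531, Σb² = 3667, Σab = 2365
nΣab − ΣaΣb = 14190 − 13965 = 225
nΣa² − (Σa)² = 9186 − 9025 = 161; nΣb² − (Σb)² = 22002 − 21609 = 393
r = 225 / √(161 × 393) = 225 / 251.5412 ≈ 0.8945

0.8945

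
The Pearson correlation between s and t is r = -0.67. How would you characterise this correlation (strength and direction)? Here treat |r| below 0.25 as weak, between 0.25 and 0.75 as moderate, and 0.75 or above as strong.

moderate negative

r = -0.67 < 0 so the relationship is negative.
|r| = 0.67, which falls in the moderate range.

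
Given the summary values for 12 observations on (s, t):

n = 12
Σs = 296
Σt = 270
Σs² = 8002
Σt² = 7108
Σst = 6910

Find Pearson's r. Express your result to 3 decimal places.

0.294

r = (nΣst − ΣsΣt) / √[(nΣs² − (Σs)²)(nΣt² − (Σt)²)]
Numerator: 12×6910 − 296×270 = 3000
Denominator: √[(96024 − 87616)(85296 − 72900)] = √[8408 × 12396] = 10209.0924
r = 3000 / 10209.0924 ≈ 0.294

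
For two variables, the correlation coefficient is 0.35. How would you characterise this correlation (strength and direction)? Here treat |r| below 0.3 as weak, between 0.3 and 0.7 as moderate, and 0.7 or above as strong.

moderate positive

r = 0.35 > 0 so the relationship is positive.
|r| = 0.35, which falls in the moderate range.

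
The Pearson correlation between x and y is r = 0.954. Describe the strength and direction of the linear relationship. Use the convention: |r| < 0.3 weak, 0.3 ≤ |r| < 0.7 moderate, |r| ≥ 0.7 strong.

strong positive

r = 0.954 > 0 so the relationship is positive.
|r| = 0.954, which falls in the strong range.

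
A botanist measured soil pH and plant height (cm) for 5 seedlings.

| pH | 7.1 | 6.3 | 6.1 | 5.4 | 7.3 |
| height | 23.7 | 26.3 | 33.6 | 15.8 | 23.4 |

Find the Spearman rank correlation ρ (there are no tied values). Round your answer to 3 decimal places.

0.000

Rank pH: 4, 3, 2, 1, 5
Rank height: 3, 4, 5, 1, 2
d = rank(pH) − rank(height): 1, -1, -3, 0, 3; Σd² = 20
ρ = 1 − 6Σd² / [n(n²−1)] = 1 − 6×20 / (5×24) = 1 − 120/120 ≈ 0.000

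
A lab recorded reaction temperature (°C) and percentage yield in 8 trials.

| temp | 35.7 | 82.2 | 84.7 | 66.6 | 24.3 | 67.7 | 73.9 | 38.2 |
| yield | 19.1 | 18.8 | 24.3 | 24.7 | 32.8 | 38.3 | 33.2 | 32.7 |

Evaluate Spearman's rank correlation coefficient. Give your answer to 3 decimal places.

Rank temp: 2, 7, 8, 4, 1, 5, 6, 3
Rank yield: 2, 1, 3, 4, 6, 8, 7, 5
d = rank(temp) − rank(yield): 0, 6, 5, 0, -5, -3, -1, -2; Σd² = 100
ρ = 1 − 6Σd² / [n(n²−1)] = 1 − 6×100 / (8×63) = 1 − 600/504 ≈ -0.190

-0.190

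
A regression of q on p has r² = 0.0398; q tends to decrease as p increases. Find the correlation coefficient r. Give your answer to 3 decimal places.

-0.199

|r| = √0.0398 = 0.199
The association is negative, so r = −0.199.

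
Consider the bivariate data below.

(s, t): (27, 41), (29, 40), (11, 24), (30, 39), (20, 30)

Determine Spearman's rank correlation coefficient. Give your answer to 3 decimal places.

Rank s: 3, 4, 1, 5, 2
Rank t: 5, 4, 1, 3, 2
d = rank(s) − rank(t): -2, 0, 0, 2, 0; Σd² = 8
ρ = 1 − 6Σd² / [n(n²−1)] = 1 − 6×8 / (5×24) = 1 − 48/120 ≈ 0.600

0.600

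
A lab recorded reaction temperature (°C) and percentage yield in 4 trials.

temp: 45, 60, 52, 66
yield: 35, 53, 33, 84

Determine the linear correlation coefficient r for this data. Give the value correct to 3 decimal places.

n = 4, Σx = 223, Σy = 205, Σx² = 12685, Σy² = 12179, Σxy = 12015
nΣxy − ΣxΣy = 48060 − 45715 = 2345
nΣx² − (Σx)² = 50740 − 49729 = 1011; nΣy² − (Σy)² = 48716 − 42025 = 6691
r = 2345 / √(1011 × 6691) = 2345 / 2600.8847 ≈ 0.902

0.902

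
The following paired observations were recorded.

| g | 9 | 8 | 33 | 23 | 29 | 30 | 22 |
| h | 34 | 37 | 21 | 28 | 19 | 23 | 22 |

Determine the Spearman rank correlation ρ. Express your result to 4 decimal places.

Rank g: 2, 1, 7, 4, 5, 6, 3
Rank h: 6, 7, 2, 5, 1, 4, 3
d = rank(g) − rank(h): -4, -6, 5, -1, 4, 2, 0; Σd² = 98
ρ = 1 − 6Σd² / [n(n²−1)] = 1 − 6×98 / (7×48) = 1 − 588/336 ≈ -0.7500

-0.7500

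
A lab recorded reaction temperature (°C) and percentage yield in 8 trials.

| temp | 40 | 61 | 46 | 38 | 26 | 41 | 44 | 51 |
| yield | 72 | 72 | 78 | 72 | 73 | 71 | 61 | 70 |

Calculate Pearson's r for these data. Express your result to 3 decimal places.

n = 8, Σx = 347, Σy = 569, Σx² = 15775, Σy² = 40627, Σxy = 24659
nΣxy − ΣxΣy = 197272 − 197443 = -171
nΣx² − (Σx)² = 126200 − 120409 = 5791; nΣy² − (Σy)² = 325016 − 323761 = 1255
r = -171 / √(5791 × 1255) = -171 / 2695.8681 ≈ -0.063

-0.063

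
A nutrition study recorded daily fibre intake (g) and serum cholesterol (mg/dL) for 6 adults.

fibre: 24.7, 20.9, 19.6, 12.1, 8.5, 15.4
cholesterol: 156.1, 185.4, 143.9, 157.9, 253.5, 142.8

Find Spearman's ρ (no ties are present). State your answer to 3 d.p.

Rank fibre: 6, 5, 4, 2, 1, 3
Rank cholesterol: 3, 5, 2, 4, 6, 1
d = rank(fibre) − rank(cholesterol): 3, 0, 2, -2, -5, 2; Σd² = 46
ρ = 1 − 6Σd² / [n(n²−1)] = 1 − 6×46 / (6×35) = 1 − 276/210 ≈ -0.314

-0.314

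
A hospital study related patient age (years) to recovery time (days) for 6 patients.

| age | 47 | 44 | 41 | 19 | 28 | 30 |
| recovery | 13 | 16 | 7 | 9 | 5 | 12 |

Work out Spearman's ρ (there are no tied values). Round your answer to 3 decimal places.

0.657

Rank age: 6, 5, 4, 1, 2, 3
Rank recovery: 5, 6, 2, 3, 1, 4
d = rank(age) − rank(recovery): 1, -1, 2, -2, 1, -1; Σd² = 12
ρ = 1 − 6Σd² / [n(n²−1)] = 1 − 6×12 / (6×35) = 1 − 72/210 ≈ 0.657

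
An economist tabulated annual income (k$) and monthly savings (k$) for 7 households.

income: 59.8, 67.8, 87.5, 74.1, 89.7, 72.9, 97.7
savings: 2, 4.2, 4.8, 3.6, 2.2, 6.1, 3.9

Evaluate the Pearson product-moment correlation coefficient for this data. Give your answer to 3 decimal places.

0.090

n = 7, Σx = 549.5, Σy = 26.8, Σx² = 44225.73, Σy² = 114.9, Σxy = 2114.18
nΣxy − ΣxΣy = 14799.26 − 14726.6 = 72.66
nΣx² − (Σx)² = 309580.11 − 301950.25 = 7629.86; nΣy² − (Σy)² = 804.3 − 718.24 = 86.06
r = 72.66 / √(7629.86 × 86.06) = 72.66 / 810.3245 ≈ 0.090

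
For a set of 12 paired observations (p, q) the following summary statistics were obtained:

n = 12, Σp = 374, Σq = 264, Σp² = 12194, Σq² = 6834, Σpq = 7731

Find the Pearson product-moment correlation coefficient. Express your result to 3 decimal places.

r = (nΣpq − ΣpΣq) / √[(nΣp² − (Σp)²)(nΣq² − (Σq)²)]
Numerator: 12×7731 − 374×264 = -5964
Denominator: √[(146328 − 139876)(82008 − 69696)] = √[6452 × 12312] = 8912.7450
r = -5964 / 8912.7450 ≈ -0.669

-0.669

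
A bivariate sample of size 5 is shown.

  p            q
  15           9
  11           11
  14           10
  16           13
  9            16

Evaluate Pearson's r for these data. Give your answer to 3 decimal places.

n = 5, Σp = 65, Σq = 59, Σp² = 879, Σq² = 727, Σpq = 748
nΣpq − ΣpΣq = 3740 − 3835 = -95
nΣp² − (Σp)² = 4395 − 4225 = 170; nΣq² − (Σq)² = 3635 − 3481 = 154
r = -95 / √(170 × 154) = -95 / 161.8023 ≈ -0.587

-0.587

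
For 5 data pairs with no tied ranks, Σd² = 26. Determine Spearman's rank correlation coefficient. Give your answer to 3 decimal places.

-0.300

ρ = 1 − 6Σd² / [n(n²−1)] = 1 − 6×26 / (5×24)
  = 1 − 156/120 = 1 − 1.3000 ≈ -0.300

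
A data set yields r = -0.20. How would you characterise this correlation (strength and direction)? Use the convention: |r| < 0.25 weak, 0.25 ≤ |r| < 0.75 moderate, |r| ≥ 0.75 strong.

r = -0.20 < 0 so the relationship is negative.
|r| = 0.20, which falls in the weak range.

weak negative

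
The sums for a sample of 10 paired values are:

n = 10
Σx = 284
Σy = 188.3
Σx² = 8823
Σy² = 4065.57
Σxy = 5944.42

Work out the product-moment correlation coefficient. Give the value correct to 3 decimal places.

0.951

r = (nΣxy − ΣxΣy) / √[(nΣx² − (Σx)²)(nΣy² − (Σy)²)]
Numerator: 10×5944.42 − 284×188.3 = 5967
Denominator: √[(88230 − 80656)(40655.7 − 35456.89)] = √[7574 × 5198.81] = 6275.0129
r = 5967 / 6275.0129 ≈ 0.951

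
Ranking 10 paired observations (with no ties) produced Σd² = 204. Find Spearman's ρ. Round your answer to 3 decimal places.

ρ = 1 − 6Σd² / [n(n²−1)] = 1 − 6×204 / (10×99)
  = 1 − 1224/990 = 1 − 1.2364 ≈ -0.236

-0.236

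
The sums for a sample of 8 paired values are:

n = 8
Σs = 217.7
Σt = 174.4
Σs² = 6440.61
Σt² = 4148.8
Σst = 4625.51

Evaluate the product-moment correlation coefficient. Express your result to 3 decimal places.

-0.284

r = (nΣst − ΣsΣt) / √[(nΣs² − (Σs)²)(nΣt² − (Σt)²)]
Numerator: 8×4625.51 − 217.7×174.4 = -962.8
Denominator: √[(51524.88 − 47393.29)(33190.4 − 30415.36)] = √[4131.59 × 2775.04] = 3386.0490
r = -962.8 / 3386.0490 ≈ -0.284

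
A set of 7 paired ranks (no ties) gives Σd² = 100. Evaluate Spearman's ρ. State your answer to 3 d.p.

ρ = 1 − 6Σd² / [n(n²−1)] = 1 − 6×100 / (7×48)
  = 1 − 600/336 = 1 − 1.7857 ≈ -0.786

-0.786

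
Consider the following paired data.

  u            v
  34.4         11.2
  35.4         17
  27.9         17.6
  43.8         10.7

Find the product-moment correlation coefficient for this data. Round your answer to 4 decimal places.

-0.7203

n = 4, Σu = 141.5, Σv = 56.5, Σu² = 5133.37, Σv² = 838.69, Σuv = 1946.78
nΣuv − ΣuΣv = 7787.12 − 7994.75 = -207.63
nΣu² − (Σu)² = 20533.48 − 20022.25 = 511.23; nΣv² − (Σv)² = 3354.76 − 3192.25 = 162.51
r = -207.63 / √(511.23 × 162.51) = -207.63 / 288.2360 ≈ -0.7203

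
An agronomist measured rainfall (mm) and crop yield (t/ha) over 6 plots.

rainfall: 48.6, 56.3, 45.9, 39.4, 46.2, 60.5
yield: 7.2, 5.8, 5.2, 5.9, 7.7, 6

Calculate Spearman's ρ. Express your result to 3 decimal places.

Rank rainfall: 4, 5, 2, 1, 3, 6
Rank yield: 5, 2, 1, 3, 6, 4
d = rank(rainfall) − rank(yield): -1, 3, 1, -2, -3, 2; Σd² = 28
ρ = 1 − 6Σd² / [n(n²−1)] = 1 − 6×28 / (6×35) = 1 − 168/210 ≈ 0.200

0.200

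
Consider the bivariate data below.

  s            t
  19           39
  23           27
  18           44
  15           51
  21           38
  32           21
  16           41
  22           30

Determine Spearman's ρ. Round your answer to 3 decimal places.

Rank s: 4, 7, 3, 1, 5, 8, 2, 6
Rank t: 5, 2, 7, 8, 4, 1, 6, 3
d = rank(s) − rank(t): -1, 5, -4, -7, 1, 7, -4, 3; Σd² = 166
ρ = 1 − 6Σd² / [n(n²−1)] = 1 − 6×166 / (8×63) = 1 − 996/504 ≈ -0.976

-0.976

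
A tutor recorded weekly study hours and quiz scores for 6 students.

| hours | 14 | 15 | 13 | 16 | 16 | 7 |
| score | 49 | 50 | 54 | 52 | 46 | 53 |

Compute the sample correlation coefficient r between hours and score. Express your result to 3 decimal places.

n = 6, Σx = 81, Σy = 304, Σx² = 1151, Σy² = 15446, Σxy = 4077
nΣxy − ΣxΣy = 24462 − 24624 = -162
nΣx² − (Σx)² = 6906 − 6561 = 345; nΣy² − (Σy)² = 92676 − 92416 = 260
r = -162 / √(345 × 260) = -162 / 299.4996 ≈ -0.541

-0.541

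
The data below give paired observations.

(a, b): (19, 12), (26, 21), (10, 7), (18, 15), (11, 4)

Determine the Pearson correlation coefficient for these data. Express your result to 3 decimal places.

n = 5, Σa = 84, Σb = 59, Σa² = 1582, Σb² = 875, Σab = 1158
nΣab − ΣaΣb = 5790 − 4956 = 834
nΣa² − (Σa)² = 7910 − 7056 = 854; nΣb² − (Σb)² = 4375 − 3481 = 894
r = 834 / √(854 × 894) = 834 / 873.7711 ≈ 0.954

0.954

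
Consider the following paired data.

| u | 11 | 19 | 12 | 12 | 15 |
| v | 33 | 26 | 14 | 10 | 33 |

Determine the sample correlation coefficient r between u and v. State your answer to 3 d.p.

n = 5, Σu = 69, Σv = 116, Σu² = 995, Σv² = 3150, Σuv = 1640
nΣuv − ΣuΣv = 8200 − 8004 = 196
nΣu² − (Σu)² = 4975 − 4761 = 214; nΣv² − (Σv)² = 15750 − 13456 = 2294
r = 196 / √(214 × 2294) = 196 / 700.6540 ≈ 0.280

0.280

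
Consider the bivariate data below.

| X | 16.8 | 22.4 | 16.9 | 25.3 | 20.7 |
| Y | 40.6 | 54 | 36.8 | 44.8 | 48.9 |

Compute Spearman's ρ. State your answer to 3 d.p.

0.600

Rank X: 1, 4, 2, 5, 3
Rank Y: 2, 5, 1, 3, 4
d = rank(X) − rank(Y): -1, -1, 1, 2, -1; Σd² = 8
ρ = 1 − 6Σd² / [n(n²−1)] = 1 − 6×8 / (5×24) = 1 − 48/120 ≈ 0.600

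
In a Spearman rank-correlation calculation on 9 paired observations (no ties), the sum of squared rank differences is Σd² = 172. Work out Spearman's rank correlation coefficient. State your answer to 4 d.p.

-0.4333

ρ = 1 − 6Σd² / [n(n²−1)] = 1 − 6×172 / (9×80)
  = 1 − 1032/720 = 1 − 1.43333 ≈ -0.4333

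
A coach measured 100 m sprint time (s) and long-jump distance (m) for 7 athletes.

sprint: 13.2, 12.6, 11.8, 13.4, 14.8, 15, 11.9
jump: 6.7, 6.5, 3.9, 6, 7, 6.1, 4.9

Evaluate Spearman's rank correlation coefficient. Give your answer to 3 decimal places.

Rank sprint: 4, 3, 1, 5, 6, 7, 2
Rank jump: 6, 5, 1, 3, 7, 4, 2
d = rank(sprint) − rank(jump): -2, -2, 0, 2, -1, 3, 0; Σd² = 22
ρ = 1 − 6Σd² / [n(n²−1)] = 1 − 6×22 / (7×48) = 1 − 132/336 ≈ 0.607

0.607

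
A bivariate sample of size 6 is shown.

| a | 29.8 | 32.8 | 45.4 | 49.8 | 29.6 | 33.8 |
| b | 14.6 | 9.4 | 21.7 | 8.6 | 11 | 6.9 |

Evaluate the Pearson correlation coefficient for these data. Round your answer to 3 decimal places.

n = 6, Σa = 221.2, Σb = 72.2, Σa² = 8523.68, Σb² = 1014.98, Σab = 2715.68
nΣab − ΣaΣb = 16294.08 − 15970.64 = 323.44
nΣa² − (Σa)² = 51142.08 − 48929.44 = 2212.64; nΣb² − (Σb)² = 6089.88 − 5212.84 = 877.04
r = 323.44 / √(2212.64 × 877.04) = 323.44 / 1393.0448 ≈ 0.232

0.232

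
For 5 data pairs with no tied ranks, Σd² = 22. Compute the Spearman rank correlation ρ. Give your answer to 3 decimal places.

ρ = 1 − 6Σd² / [n(n²−1)] = 1 − 6×22 / (5×24)
  = 1 − 132/120 = 1 − 1.1000 ≈ -0.100

-0.100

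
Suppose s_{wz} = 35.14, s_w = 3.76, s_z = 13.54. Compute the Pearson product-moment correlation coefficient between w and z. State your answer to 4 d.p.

0.6902

r = Cov(w,z) / (s_w · s_z) = 35.14 / (3.76 × 13.54)
  = 35.14 / 50.9104 ≈ 0.6902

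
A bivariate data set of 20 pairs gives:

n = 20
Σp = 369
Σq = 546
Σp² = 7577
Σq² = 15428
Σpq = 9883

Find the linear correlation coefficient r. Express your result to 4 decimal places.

r = (nΣpq − ΣpΣq) / √[(nΣp² − (Σp)²)(nΣq² − (Σq)²)]
Numerator: 20×9883 − 369×546 = -3814
Denominator: √[(151540 − 136161)(308560 − 298116)] = √[15379 × 10444] = 12673.5266
r = -3814 / 12673.5266 ≈ -0.3009

-0.3009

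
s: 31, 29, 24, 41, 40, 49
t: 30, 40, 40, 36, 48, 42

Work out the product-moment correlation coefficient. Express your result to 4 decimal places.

0.3113

n = 6, Σs = 214, Σt = 236, Σs² = 8060, Σt² = 9464, Σst = 8504
nΣst − ΣsΣt = 51024 − 50504 = 520
nΣs² − (Σs)² = 48360 − 45796 = 2564; nΣt² − (Σt)² = 56784 − 55696 = 1088
r = 520 / √(2564 × 1088) = 520 / 1670.2191 ≈ 0.3113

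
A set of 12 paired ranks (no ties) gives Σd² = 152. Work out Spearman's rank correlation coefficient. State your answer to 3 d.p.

0.469

ρ = 1 − 6Σd² / [n(n²−1)] = 1 − 6×152 / (12×143)
  = 1 − 912/1716 = 1 − 0.5315 ≈ 0.469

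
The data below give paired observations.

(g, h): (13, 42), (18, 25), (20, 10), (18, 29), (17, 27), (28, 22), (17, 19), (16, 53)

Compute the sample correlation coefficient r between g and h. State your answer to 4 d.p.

-0.5020

n = 8, Σg = 147, Σh = 227, Σg² = 2835, Σh² = 7713, Σgh = 3964
nΣgh − ΣgΣh = 31712 − 33369 = -1657
nΣg² − (Σg)² = 22680 − 21609 = 1071; nΣh² − (Σh)² = 61704 − 51529 = 10175
r = -1657 / √(1071 × 10175) = -1657 / 3301.1248 ≈ -0.5020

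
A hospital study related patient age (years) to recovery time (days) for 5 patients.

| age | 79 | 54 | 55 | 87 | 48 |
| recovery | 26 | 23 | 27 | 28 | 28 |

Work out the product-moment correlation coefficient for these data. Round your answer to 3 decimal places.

n = 5, Σx = 323, Σy = 132, Σx² = 22055, Σy² = 3502, Σxy = 8561
nΣxy − ΣxΣy = 42805 − 42636 = 169
nΣx² − (Σx)² = 110275 − 104329 = 5946; nΣy² − (Σy)² = 17510 − 17424 = 86
r = 169 / √(5946 × 86) = 169 / 715.0916 ≈ 0.236

0.236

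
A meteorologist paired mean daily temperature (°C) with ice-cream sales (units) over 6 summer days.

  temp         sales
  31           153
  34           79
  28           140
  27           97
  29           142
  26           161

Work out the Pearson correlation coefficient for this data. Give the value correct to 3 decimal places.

-0.508

n = 6, Σx = 175, Σy = 772, Σx² = 5147, Σy² = 104744, Σxy = 22272
nΣxy − ΣxΣy = 133632 − 135100 = -1468
nΣx² − (Σx)² = 30882 − 30625 = 257; nΣy² − (Σy)² = 628464 − 595984 = 32480
r = -1468 / √(257 × 32480) = -1468 / 2889.1798 ≈ -0.508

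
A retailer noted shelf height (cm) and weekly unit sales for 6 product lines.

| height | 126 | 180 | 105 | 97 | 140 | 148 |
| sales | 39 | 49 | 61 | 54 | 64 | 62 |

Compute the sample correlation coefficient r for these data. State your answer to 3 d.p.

n = 6, Σx = 796, Σy = 329, Σx² = 110214, Σy² = 18499, Σxy = 43513
nΣxy − ΣxΣy = 261078 − 261884 = -806
nΣx² − (Σx)² = 661284 − 633616 = 27668; nΣy² − (Σy)² = 110994 − 108241 = 2753
r = -806 / √(27668 × 2753) = -806 / 8727.5428 ≈ -0.092

-0.092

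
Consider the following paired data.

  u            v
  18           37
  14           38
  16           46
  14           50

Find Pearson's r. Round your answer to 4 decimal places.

-0.4565

n = 4, Σu = 62, Σv = 171, Σu² = 972, Σv² = 7429, Σuv = 2634
nΣuv − ΣuΣv = 10536 − 10602 = -66
nΣu² − (Σu)² = 3888 − 3844 = 44; nΣv² − (Σv)² = 29716 − 29241 = 475
r = -66 / √(44 × 475) = -66 / 144.5683 ≈ -0.4565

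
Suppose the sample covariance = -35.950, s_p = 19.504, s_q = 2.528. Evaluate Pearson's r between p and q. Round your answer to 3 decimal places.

r = Cov(p,q) / (s_p · s_q) = -35.950 / (19.504 × 2.528)
  = -35.950 / 49.3061 ≈ -0.729

-0.729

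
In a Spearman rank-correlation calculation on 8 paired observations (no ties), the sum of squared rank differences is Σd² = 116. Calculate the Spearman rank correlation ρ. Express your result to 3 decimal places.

ρ = 1 − 6Σd² / [n(n²−1)] = 1 − 6×116 / (8×63)
  = 1 − 696/504 = 1 − 1.3810 ≈ -0.381

-0.381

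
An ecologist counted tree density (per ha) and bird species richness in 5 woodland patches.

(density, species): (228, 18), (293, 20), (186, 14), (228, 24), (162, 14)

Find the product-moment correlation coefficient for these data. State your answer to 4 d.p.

0.6631

n = 5, Σx = 1097, Σy = 90, Σx² = 250657, Σy² = 1692, Σxy = 20308
nΣxy − ΣxΣy = 101540 − 98730 = 2810
nΣx² − (Σx)² = 1253285 − 1203409 = 49876; nΣy² − (Σy)² = 8460 − 8100 = 360
r = 2810 / √(49876 × 360) = 2810 / 4237.3765 ≈ 0.6631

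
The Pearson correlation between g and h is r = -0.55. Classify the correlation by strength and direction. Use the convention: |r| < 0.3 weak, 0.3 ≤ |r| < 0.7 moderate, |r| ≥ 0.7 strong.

moderate negative

r = -0.55 < 0 so the relationship is negative.
|r| = 0.55, which falls in the moderate range.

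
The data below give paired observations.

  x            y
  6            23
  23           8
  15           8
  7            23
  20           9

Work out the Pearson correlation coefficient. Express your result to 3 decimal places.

n = 5, Σx = 71, Σy = 71, Σx² = 1239, Σy² = 1267, Σxy = 783
nΣxy − ΣxΣy = 3915 − 5041 = -1126
nΣx² − (Σx)² = 6195 − 5041 = 1154; nΣy² − (Σy)² = 6335 − 5041 = 1294
r = -1126 / √(1154 × 1294) = -1126 / 1221.9967 ≈ -0.921

-0.921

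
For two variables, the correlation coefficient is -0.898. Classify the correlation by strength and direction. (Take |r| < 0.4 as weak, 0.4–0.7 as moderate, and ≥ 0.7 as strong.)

r = -0.898 < 0 so the relationship is negative.
|r| = 0.898, which falls in the strong range.

strong negative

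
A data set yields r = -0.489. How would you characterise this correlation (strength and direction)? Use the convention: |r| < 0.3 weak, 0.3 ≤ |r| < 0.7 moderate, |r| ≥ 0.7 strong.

moderate negative

r = -0.489 < 0 so the relationship is negative.
|r| = 0.489, which falls in the moderate range.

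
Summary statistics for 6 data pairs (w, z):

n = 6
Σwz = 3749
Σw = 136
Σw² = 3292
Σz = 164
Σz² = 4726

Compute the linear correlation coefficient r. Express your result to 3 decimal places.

0.140

r = (nΣwz − ΣwΣz) / √[(nΣw² − (Σw)²)(nΣz² − (Σz)²)]
Numerator: 6×3749 − 136×164 = 190
Denominator: √[(19752 − 18496)(28356 − 26896)] = √[1256 × 1460] = 1354.1639
r = 190 / 1354.1639 ≈ 0.140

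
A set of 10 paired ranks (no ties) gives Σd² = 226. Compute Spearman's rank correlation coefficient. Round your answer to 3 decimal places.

ρ = 1 − 6Σd² / [n(n²−1)] = 1 − 6×226 / (10×99)
  = 1 − 1356/990 = 1 − 1.3697 ≈ -0.370

-0.370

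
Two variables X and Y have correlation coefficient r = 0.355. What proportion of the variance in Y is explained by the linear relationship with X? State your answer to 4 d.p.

0.1260

r² = (0.355)² = 0.1260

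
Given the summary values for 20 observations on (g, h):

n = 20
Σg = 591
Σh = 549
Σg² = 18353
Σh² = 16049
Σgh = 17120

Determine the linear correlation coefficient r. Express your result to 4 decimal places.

0.9616

r = (nΣgh − ΣgΣh) / √[(nΣg² − (Σg)²)(nΣh² − (Σh)²)]
Numerator: 20×17120 − 591×549 = 17941
Denominator: √[(367060 − 349281)(320980 − 301401)] = √[17779 × 19579] = 18657.3053
r = 17941 / 18657.3053 ≈ 0.9616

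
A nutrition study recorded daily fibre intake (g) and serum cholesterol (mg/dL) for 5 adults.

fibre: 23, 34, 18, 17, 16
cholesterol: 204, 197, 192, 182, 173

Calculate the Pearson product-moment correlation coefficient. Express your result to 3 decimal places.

n = 5, Σx = 108, Σy = 948, Σx² = 2554, Σy² = 180342, Σxy = 20708
nΣxy − ΣxΣy = 103540 − 102384 = 1156
nΣx² − (Σx)² = 12770 − 11664 = 1106; nΣy² − (Σy)² = 901710 − 898704 = 3006
r = 1156 / √(1106 × 3006) = 1156 / 1823.3584 ≈ 0.634

0.634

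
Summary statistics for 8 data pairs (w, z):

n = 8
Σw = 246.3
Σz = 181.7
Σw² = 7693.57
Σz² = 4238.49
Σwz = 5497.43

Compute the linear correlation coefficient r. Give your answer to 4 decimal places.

-0.8699

r = (nΣwz − ΣwΣz) / √[(nΣw² − (Σw)²)(nΣz² − (Σz)²)]
Numerator: 8×5497.43 − 246.3×181.7 = -773.27
Denominator: √[(61548.56 − 60663.69)(33907.92 − 33014.89)] = √[884.87 × 893.03] = 888.9406
r = -773.27 / 888.9406 ≈ -0.8699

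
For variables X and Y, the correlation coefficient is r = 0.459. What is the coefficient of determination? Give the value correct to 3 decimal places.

r² = (0.459)² = 0.211

0.211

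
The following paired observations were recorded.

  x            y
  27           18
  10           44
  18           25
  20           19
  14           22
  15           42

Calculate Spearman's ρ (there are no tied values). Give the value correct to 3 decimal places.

Rank x: 6, 1, 4, 5, 2, 3
Rank y: 1, 6, 4, 2, 3, 5
d = rank(x) − rank(y): 5, -5, 0, 3, -1, -2; Σd² = 64
ρ = 1 − 6Σd² / [n(n²−1)] = 1 − 6×64 / (6×35) = 1 − 384/210 ≈ -0.829

-0.829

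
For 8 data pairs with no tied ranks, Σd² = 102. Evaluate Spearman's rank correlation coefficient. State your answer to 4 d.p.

-0.2143

ρ = 1 − 6Σd² / [n(n²−1)] = 1 − 6×102 / (8×63)
  = 1 − 612/504 = 1 − 1.21429 ≈ -0.2143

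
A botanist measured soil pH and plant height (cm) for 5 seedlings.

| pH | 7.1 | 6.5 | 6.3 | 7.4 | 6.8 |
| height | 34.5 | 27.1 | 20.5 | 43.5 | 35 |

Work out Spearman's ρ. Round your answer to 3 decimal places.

0.900

Rank pH: 4, 2, 1, 5, 3
Rank height: 3, 2, 1, 5, 4
d = rank(pH) − rank(height): 1, 0, 0, 0, -1; Σd² = 2
ρ = 1 − 6Σd² / [n(n²−1)] = 1 − 6×2 / (5×24) = 1 − 12/120 ≈ 0.900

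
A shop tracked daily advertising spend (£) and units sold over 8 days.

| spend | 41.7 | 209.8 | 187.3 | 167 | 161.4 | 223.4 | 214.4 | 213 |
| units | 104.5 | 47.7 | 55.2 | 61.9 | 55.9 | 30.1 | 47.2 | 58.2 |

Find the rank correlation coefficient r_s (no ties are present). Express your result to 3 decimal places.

Rank spend: 1, 5, 4, 3, 2, 8, 7, 6
Rank units: 8, 3, 4, 7, 5, 1, 2, 6
d = rank(spend) − rank(units): -7, 2, 0, -4, -3, 7, 5, 0; Σd² = 152
ρ = 1 − 6Σd² / [n(n²−1)] = 1 − 6×152 / (8×63) = 1 − 912/504 ≈ -0.810

-0.810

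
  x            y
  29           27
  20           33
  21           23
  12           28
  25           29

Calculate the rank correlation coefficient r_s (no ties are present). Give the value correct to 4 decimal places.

Rank x: 5, 2, 3, 1, 4
Rank y: 2, 5, 1, 3, 4
d = rank(x) − rank(y): 3, -3, 2, -2, 0; Σd² = 26
ρ = 1 − 6Σd² / [n(n²−1)] = 1 − 6×26 / (5×24) = 1 − 156/120 ≈ -0.3000

-0.3000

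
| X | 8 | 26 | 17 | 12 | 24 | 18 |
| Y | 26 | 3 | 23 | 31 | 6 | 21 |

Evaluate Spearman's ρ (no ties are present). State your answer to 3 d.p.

-0.943

Rank X: 1, 6, 3, 2, 5, 4
Rank Y: 5, 1, 4, 6, 2, 3
d = rank(X) − rank(Y): -4, 5, -1, -4, 3, 1; Σd² = 68
ρ = 1 − 6Σd² / [n(n²−1)] = 1 − 6×68 / (6×35) = 1 − 408/210 ≈ -0.943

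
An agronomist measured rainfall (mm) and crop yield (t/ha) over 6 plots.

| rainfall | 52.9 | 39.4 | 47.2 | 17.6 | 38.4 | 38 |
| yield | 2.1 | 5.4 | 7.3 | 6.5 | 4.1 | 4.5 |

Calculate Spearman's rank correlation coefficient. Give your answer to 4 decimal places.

-0.2571

Rank rainfall: 6, 4, 5, 1, 3, 2
Rank yield: 1, 4, 6, 5, 2, 3
d = rank(rainfall) − rank(yield): 5, 0, -1, -4, 1, -1; Σd² = 44
ρ = 1 − 6Σd² / [n(n²−1)] = 1 − 6×44 / (6×35) = 1 − 264/210 ≈ -0.2571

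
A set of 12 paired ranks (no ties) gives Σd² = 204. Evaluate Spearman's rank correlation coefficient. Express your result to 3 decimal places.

0.287

ρ = 1 − 6Σd² / [n(n²−1)] = 1 − 6×204 / (12×143)
  = 1 − 1224/1716 = 1 − 0.7133 ≈ 0.287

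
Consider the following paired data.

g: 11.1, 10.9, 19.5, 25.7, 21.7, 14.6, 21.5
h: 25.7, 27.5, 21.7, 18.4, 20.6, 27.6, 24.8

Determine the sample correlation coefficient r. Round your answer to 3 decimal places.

-0.859

n = 7, Σg = 125, Σh = 166.3, Σg² = 2429.06, Σh² = 4027.35, Σgh = 2864.23
nΣgh − ΣgΣh = 20049.61 − 20787.5 = -737.89
nΣg² − (Σg)² = 17003.42 − 15625 = 1378.42; nΣh² − (Σh)² = 28191.45 − 27655.69 = 535.76
r = -737.89 / √(1378.42 × 535.76) = -737.89 / 859.3616 ≈ -0.859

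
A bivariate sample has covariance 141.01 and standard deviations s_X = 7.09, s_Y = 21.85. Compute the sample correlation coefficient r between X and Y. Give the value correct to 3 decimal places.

0.910

r = Cov(X,Y) / (s_X · s_Y) = 141.01 / (7.09 × 21.85)
  = 141.01 / 154.9165 ≈ 0.910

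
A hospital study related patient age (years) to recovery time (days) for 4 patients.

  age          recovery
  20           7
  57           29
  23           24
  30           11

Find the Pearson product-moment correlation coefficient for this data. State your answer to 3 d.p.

n = 4, Σx = 130, Σy = 71, Σx² = 5078, Σy² = 1587, Σxy = 2675
nΣxy − ΣxΣy = 10700 − 9230 = 1470
nΣx² − (Σx)² = 20312 − 16900 = 3412; nΣy² − (Σy)² = 6348 − 5041 = 1307
r = 1470 / √(3412 × 1307) = 1470 / 2111.7490 ≈ 0.696

0.696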